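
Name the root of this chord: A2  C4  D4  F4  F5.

A, C, D, F are the tones of a D minor seventh chord (D–F–A–C), making D the root.

D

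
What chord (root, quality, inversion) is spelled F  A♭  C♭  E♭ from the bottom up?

F half-diminished seventh, root position

Reducing to letter names: F, Ab, Cb, Eb. These stack in thirds as F–Ab–Cb–Eb — an F half-diminished seventh chord.
The lowest note is F, the root of the chord, so this is root position (figured bass 7).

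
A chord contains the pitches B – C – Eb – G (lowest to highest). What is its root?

B, C, Eb, G are the tones of a C minor-major seventh chord (C–Eb–G–B), making C the root.

C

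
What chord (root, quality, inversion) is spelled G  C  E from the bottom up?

C major, second inversion

The distinct note names are G, C, E. Stacked in thirds they read C–E–G, which is a major triad on C.
With the fifth (G) in the bass, the chord is in second inversion (figured bass 6/4).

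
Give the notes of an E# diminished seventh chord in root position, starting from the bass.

The chord tones are E#–G#–B–D. With the root (E#) lowest for root position: E#, G#, B, D.

E#, G#, B, D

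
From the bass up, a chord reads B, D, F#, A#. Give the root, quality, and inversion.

Reducing to letter names: B, D, F#, A#. These stack in thirds as B–D–F#–A# — a B minor-major seventh chord.
B is the root of B minor-major seventh; root in the bass means root position (figured bass 7).

B minor-major seventh, root position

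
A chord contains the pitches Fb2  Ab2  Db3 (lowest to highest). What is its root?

The distinct letter names are Fb, Ab, Db. Arranged as a stack of thirds they read Db–Fb–Ab, so Db is the root (a Db minor triad).

Db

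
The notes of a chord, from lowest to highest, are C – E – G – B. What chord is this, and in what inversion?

C major seventh, root position

The distinct note names are C, E, G, B. Stacked in thirds they read C–E–G–B, which is a major seventh chord on C.
C is the root of C major seventh; root in the bass means root position (figured bass 7).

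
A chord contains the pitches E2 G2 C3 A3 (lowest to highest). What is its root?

The distinct letter names are E, G, C, A. Arranged as a stack of thirds they read A–C–E–G, so A is the root (an A minor seventh chord).

A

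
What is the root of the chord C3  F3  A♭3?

F

C, F, Ab are the tones of an F minor triad (F–Ab–C), making F the root.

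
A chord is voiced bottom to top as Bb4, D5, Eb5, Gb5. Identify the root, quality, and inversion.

Eb minor-major seventh, second inversion

The pitch classes Bb, D, Eb, Gb arrange in thirds as Eb–Gb–Bb–D: an Eb minor-major seventh chord.
With the fifth (Bb) in the bass, the chord is in second inversion (figured bass 4/3).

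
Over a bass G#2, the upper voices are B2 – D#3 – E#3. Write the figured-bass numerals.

The notes G#, B, D#, E# stack in thirds as E#–G#–B–D# — an E# half-diminished seventh chord. The bass G# is the third, so this is first inversion: figured 6/5.

6/5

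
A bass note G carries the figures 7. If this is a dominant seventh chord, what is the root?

The figures 7 mean the root of the chord is in the bass. If G is the root of a dominant seventh chord, the root is G (chord tones G–B–D–F).

G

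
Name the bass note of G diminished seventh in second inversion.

In second inversion the fifth is lowest. For G diminished seventh (G–Bb–Db–Fb) that is Db.

Db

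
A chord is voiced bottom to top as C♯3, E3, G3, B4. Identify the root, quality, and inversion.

Reducing to letter names: C#, E, G, B. These stack in thirds as C#–E–G–B — a C# half-diminished seventh chord.
With the root (C#) in the bass, the chord is in root position (figured bass 7).

C# half-diminished seventh, root position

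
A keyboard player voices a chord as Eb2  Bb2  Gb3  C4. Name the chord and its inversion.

The pitch classes Eb, Bb, Gb, C arrange in thirds as C–Eb–Gb–Bb: a C half-diminished seventh chord.
Eb is the third of C half-diminished seventh; third in the bass means first inversion (figured bass 6/5).

C half-diminished seventh, first inversion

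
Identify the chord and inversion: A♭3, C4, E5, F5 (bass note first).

F minor-major seventh, first inversion

The pitch classes Ab, C, E, F arrange in thirds as F–Ab–C–E: an F minor-major seventh chord.
The lowest note is Ab, the third of the chord, so this is first inversion (figured bass 6/5).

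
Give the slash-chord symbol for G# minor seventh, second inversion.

G#m7/D#

Second inversion of G# minor seventh has the fifth (D#) in the bass. As a slash chord: G#m7/D#.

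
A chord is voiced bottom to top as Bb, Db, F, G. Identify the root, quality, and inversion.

Reducing to letter names: Bb, Db, F, G. These stack in thirds as G–Bb–Db–F — a G half-diminished seventh chord.
Bb is the third of G half-diminished seventh; third in the bass means first inversion (figured bass 6/5).

G half-diminished seventh, first inversion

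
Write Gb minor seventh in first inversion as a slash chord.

First inversion of Gb minor seventh has the third (Bbb) in the bass. As a slash chord: Gbm7/Bbb.

Gbm7/Bbb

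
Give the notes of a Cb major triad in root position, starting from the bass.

The chord tones are Cb–Eb–Gb. With the root (Cb) lowest for root position: Cb, Eb, Gb.

Cb, Eb, Gb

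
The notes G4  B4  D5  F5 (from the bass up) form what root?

G

The distinct letter names are G, B, D, F. Arranged as a stack of thirds they read G–B–D–F, so G is the root (a G dominant seventh chord).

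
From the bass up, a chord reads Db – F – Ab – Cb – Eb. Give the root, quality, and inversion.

Db dominant ninth, root position

Reducing to letter names: Db, F, Ab, Cb, Eb. These stack in thirds as Db–F–Ab–Cb–Eb — a Db dominant ninth chord.
With the root (Db) in the bass, the chord is in root position.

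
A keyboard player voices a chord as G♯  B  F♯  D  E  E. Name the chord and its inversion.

The distinct note names are G#, B, F#, D, E. Stacked in thirds they read E–G#–B–D–F#, which is a dominant ninth chord on E.
G# is the third of E dominant ninth; third in the bass means first inversion.

E dominant ninth, first inversion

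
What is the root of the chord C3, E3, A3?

C, E, A are the tones of an A minor triad (A–C–E), making A the root.

A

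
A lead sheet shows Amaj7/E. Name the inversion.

Amaj7/E means A major seventh with E in the bass. E is the fifth of A major seventh (A–C#–E–G#), so this is second inversion.

second inversion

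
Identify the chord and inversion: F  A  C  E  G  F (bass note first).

Reducing to letter names: F, A, C, E, G. These stack in thirds as F–A–C–E–G — an F major ninth chord.
F is the root of F major ninth; root in the bass means root position.

F major ninth, root position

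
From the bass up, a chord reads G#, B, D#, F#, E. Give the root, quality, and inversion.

The distinct note names are G#, B, D#, F#, E. Stacked in thirds they read E–G#–B–D#–F#, which is a major ninth chord on E.
G# is the third of E major ninth; third in the bass means first inversion.

E major ninth, first inversion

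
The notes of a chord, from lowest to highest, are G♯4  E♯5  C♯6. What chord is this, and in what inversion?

Reducing to letter names: G#, E#, C#. These stack in thirds as C#–E#–G# — a C# major triad.
The lowest note is G#, the fifth of the chord, so this is second inversion (figured bass 6/4).

C# major, second inversion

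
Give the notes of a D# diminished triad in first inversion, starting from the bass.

The chord tones are D#–F#–A. With the third (F#) lowest for first inversion: F#, A, D#.

F#, A, D#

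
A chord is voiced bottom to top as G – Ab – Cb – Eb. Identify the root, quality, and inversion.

Ab minor-major seventh, third inversion

Reducing to letter names: G, Ab, Cb, Eb. These stack in thirds as Ab–Cb–Eb–G — an Ab minor-major seventh chord.
G is the seventh of Ab minor-major seventh; seventh in the bass means third inversion (figured bass 4/2).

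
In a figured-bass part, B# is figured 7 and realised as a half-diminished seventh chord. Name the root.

The figures 7 mean the root of the chord is in the bass. If B# is the root of a half-diminished seventh chord, the root is B# (chord tones B#–D#–F#–A#).

B#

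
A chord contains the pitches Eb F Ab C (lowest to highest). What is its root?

F

Reordering Eb, F, Ab, C into stacked thirds gives F–Ab–C–Eb; the bottom of that stack, F, is the root.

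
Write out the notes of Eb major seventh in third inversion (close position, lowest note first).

D, Eb, G, Bb

Eb major seventh is Eb–G–Bb–D. Third inversion puts the seventh (D) in the bass, with the remaining tones above: D, Eb, G, Bb.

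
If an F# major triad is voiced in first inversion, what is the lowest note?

The third of F# major (F#–A#–C#) is A#; that is the bass in first inversion.

A#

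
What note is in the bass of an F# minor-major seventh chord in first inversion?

A

F# minor-major seventh is F#–A–C#–E#. First inversion places the third in the bass: A.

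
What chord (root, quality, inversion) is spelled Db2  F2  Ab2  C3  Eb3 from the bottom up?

Db major ninth, root position

Reducing to letter names: Db, F, Ab, C, Eb. These stack in thirds as Db–F–Ab–C–Eb — a Db major ninth chord.
With the root (Db) in the bass, the chord is in root position.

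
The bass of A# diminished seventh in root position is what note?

A#

In root position the root is lowest. For A# diminished seventh (A#–C#–E–G) that is A#.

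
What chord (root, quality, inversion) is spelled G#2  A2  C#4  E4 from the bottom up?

A major seventh, third inversion

The pitch classes G#, A, C#, E arrange in thirds as A–C#–E–G#: an A major seventh chord.
G# is the seventh of A major seventh; seventh in the bass means third inversion (figured bass 4/2).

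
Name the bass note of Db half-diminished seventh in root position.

The root of Db half-diminished seventh (Db–Fb–Abb–Cb) is Db; that is the bass in root position.

Db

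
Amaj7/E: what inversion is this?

second inversion

Amaj7/E means A major seventh with E in the bass. E is the fifth of A major seventh (A–C#–E–G#), so this is second inversion.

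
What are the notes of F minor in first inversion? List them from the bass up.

The chord tones are F–Ab–C. With the third (Ab) lowest for first inversion: Ab, C, F.

Ab, C, F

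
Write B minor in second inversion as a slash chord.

Second inversion of B minor has the fifth (F#) in the bass. As a slash chord: Bm/F#.

Bm/F#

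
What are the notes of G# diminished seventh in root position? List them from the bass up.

G#, B, D, F

The chord tones are G#–B–D–F. With the root (G#) lowest for root position: G#, B, D, F.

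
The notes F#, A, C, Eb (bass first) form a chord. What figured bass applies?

7

The notes F#, A, C, Eb stack in thirds as F#–A–C–Eb — an F# diminished seventh chord. The bass F# is the root, so this is root position: figured 7.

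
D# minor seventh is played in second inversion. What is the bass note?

The fifth of D# minor seventh (D#–F#–A#–C#) is A#; that is the bass in second inversion.

A#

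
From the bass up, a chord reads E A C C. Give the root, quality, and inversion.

A minor, second inversion

The distinct note names are E, A, C. Stacked in thirds they read A–C–E, which is a minor triad on A.
With the fifth (E) in the bass, the chord is in second inversion (figured bass 6/4).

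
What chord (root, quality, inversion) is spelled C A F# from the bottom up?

F# diminished, second inversion

The distinct note names are C, A, F#. Stacked in thirds they read F#–A–C, which is a diminished triad on F#.
The lowest note is C, the fifth of the chord, so this is second inversion (figured bass 6/4).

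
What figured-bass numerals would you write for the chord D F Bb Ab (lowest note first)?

The notes D, F, Bb, Ab stack in thirds as Bb–D–F–Ab — a Bb dominant seventh chord. The bass D is the third, so this is first inversion: figured 6/5.

6/5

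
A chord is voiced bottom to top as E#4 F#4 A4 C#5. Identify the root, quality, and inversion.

F# minor-major seventh, third inversion

The distinct note names are E#, F#, A, C#. Stacked in thirds they read F#–A–C#–E#, which is a minor-major seventh chord on F#.
With the seventh (E#) in the bass, the chord is in third inversion (figured bass 4/2).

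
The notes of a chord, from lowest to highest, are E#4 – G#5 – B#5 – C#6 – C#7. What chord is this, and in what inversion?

The distinct note names are E#, G#, B#, C#. Stacked in thirds they read C#–E#–G#–B#, which is a major seventh chord on C#.
With the third (E#) in the bass, the chord is in first inversion (figured bass 6/5).

C# major seventh, first inversion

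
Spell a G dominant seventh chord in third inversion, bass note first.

F, G, B, D

G dominant seventh is G–B–D–F. Third inversion puts the seventh (F) in the bass, with the remaining tones above: F, G, B, D.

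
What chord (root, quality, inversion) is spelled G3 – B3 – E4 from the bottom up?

The distinct note names are G, B, E. Stacked in thirds they read E–G–B, which is a minor triad on E.
With the third (G) in the bass, the chord is in first inversion (figured bass 6).

E minor, first inversion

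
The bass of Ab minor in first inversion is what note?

Cb

The third of Ab minor (Ab–Cb–Eb) is Cb; that is the bass in first inversion.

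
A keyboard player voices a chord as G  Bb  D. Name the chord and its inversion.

G minor, root position

The pitch classes G, Bb, D arrange in thirds as G–Bb–D: a G minor triad.
The lowest note is G, the root of the chord, so this is root position (figured bass 5/3).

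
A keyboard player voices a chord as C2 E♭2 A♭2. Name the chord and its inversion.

Reducing to letter names: C, Eb, Ab. These stack in thirds as Ab–C–Eb — an Ab major triad.
With the third (C) in the bass, the chord is in first inversion (figured bass 6).

Ab major, first inversion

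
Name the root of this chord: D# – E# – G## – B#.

E#

The distinct letter names are D#, E#, G##, B#. Arranged as a stack of thirds they read E#–G##–B#–D#, so E# is the root (an E# dominant seventh chord).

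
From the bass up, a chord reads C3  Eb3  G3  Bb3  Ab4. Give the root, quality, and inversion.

Ab major ninth, first inversion

The distinct note names are C, Eb, G, Bb, Ab. Stacked in thirds they read Ab–C–Eb–G–Bb, which is a major ninth chord on Ab.
With the third (C) in the bass, the chord is in first inversion.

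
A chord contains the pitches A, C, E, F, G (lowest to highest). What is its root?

F

A, C, E, F, G are the tones of an F major ninth chord (F–A–C–E–G), making F the root.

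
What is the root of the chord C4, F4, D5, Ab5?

D

C, F, D, Ab are the tones of a D half-diminished seventh chord (D–F–Ab–C), making D the root.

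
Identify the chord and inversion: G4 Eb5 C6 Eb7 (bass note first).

The distinct note names are G, Eb, C. Stacked in thirds they read C–Eb–G, which is a minor triad on C.
With the fifth (G) in the bass, the chord is in second inversion (figured bass 6/4).

C minor, second inversion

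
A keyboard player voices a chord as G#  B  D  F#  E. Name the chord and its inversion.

E dominant ninth, first inversion

The pitch classes G#, B, D, F#, E arrange in thirds as E–G#–B–D–F#: an E dominant ninth chord.
With the third (G#) in the bass, the chord is in first inversion.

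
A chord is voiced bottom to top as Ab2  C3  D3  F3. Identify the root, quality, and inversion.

Reducing to letter names: Ab, C, D, F. These stack in thirds as D–F–Ab–C — a D half-diminished seventh chord.
Ab is the fifth of D half-diminished seventh; fifth in the bass means second inversion (figured bass 4/3).

D half-diminished seventh, second inversion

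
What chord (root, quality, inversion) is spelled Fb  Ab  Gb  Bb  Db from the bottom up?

Gb dominant ninth, third inversion

The distinct note names are Fb, Ab, Gb, Bb, Db. Stacked in thirds they read Gb–Bb–Db–Fb–Ab, which is a dominant ninth chord on Gb.
With the seventh (Fb) in the bass, the chord is in third inversion.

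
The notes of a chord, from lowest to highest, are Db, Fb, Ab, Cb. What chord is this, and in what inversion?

Db minor seventh, root position

The distinct note names are Db, Fb, Ab, Cb. Stacked in thirds they read Db–Fb–Ab–Cb, which is a minor seventh chord on Db.
The lowest note is Db, the root of the chord, so this is root position (figured bass 7).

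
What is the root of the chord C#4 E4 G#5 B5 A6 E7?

The distinct letter names are C#, E, G#, B, A. Arranged as a stack of thirds they read A–C#–E–G#–B, so A is the root (an A major ninth chord).

A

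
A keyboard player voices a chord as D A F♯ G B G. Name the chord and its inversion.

The pitch classes D, A, F#, G, B arrange in thirds as G–B–D–F#–A: a G major ninth chord.
With the fifth (D) in the bass, the chord is in second inversion.

G major ninth, second inversion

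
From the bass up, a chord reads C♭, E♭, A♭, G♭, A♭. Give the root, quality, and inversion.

The pitch classes Cb, Eb, Ab, Gb arrange in thirds as Ab–Cb–Eb–Gb: an Ab minor seventh chord.
With the third (Cb) in the bass, the chord is in first inversion (figured bass 6/5).

Ab minor seventh, first inversion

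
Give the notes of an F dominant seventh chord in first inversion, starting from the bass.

F dominant seventh is F–A–C–Eb. First inversion puts the third (A) in the bass, with the remaining tones above: A, C, Eb, F.

A, C, Eb, F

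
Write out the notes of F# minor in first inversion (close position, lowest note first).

A, C#, F#

The chord tones are F#–A–C#. With the third (A) lowest for first inversion: A, C#, F#.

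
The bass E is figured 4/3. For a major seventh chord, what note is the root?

The figures 4/3 mean the fifth of the chord is in the bass. If E is the fifth of a major seventh chord, the root is A (chord tones A–C#–E–G#).

A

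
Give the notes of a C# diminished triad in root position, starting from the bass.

C#, E, G

C# diminished is C#–E–G. Root position puts the root (C#) in the bass, with the remaining tones above: C#, E, G.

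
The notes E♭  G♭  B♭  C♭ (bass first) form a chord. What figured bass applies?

The notes Eb, Gb, Bb, Cb stack in thirds as Cb–Eb–Gb–Bb — a Cb major seventh chord. The bass Eb is the third, so this is first inversion: figured 6/5.

6/5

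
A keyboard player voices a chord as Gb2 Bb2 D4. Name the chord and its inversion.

The pitch classes Gb, Bb, D arrange in thirds as Gb–Bb–D: a Gb augmented triad.
With the root (Gb) in the bass, the chord is in root position (figured bass 5/3).

Gb augmented, root position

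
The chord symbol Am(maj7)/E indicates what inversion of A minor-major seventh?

second inversion

Am(maj7)/E means A minor-major seventh with E in the bass. E is the fifth of A minor-major seventh (A–C–E–G#), so this is second inversion.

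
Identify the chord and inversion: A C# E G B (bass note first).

Reducing to letter names: A, C#, E, G, B. These stack in thirds as A–C#–E–G–B — an A dominant ninth chord.
With the root (A) in the bass, the chord is in root position.

A dominant ninth, root position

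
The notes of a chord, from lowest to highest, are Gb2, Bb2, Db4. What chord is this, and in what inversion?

Gb major, root position

Reducing to letter names: Gb, Bb, Db. These stack in thirds as Gb–Bb–Db — a Gb major triad.
The lowest note is Gb, the root of the chord, so this is root position (figured bass 5/3).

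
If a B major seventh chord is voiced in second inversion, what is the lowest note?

In second inversion the fifth is lowest. For B major seventh (B–D#–F#–A#) that is F#.

F#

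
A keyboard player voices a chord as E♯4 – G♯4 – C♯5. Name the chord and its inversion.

Reducing to letter names: E#, G#, C#. These stack in thirds as C#–E#–G# — a C# major triad.
The lowest note is E#, the third of the chord, so this is first inversion (figured bass 6).

C# major, first inversion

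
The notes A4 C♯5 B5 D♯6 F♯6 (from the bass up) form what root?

B

A, C#, B, D#, F# are the tones of a B dominant ninth chord (B–D#–F#–A–C#), making B the root.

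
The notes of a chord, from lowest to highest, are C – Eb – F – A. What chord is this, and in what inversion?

F dominant seventh, second inversion

Reducing to letter names: C, Eb, F, A. These stack in thirds as F–A–C–Eb — an F dominant seventh chord.
C is the fifth of F dominant seventh; fifth in the bass means second inversion (figured bass 4/3).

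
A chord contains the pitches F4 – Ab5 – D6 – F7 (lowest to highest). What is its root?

D

F, Ab, D are the tones of a D diminished triad (D–F–Ab), making D the root.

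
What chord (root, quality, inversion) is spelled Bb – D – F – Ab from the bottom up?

Bb dominant seventh, root position

The distinct note names are Bb, D, F, Ab. Stacked in thirds they read Bb–D–F–Ab, which is a dominant seventh chord on Bb.
The lowest note is Bb, the root of the chord, so this is root position (figured bass 7).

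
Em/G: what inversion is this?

first inversion

Em/G means E minor with G in the bass. G is the third of E minor (E–G–B), so this is first inversion.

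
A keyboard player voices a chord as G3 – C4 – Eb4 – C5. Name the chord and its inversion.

Reducing to letter names: G, C, Eb. These stack in thirds as C–Eb–G — a C minor triad.
G is the fifth of C minor; fifth in the bass means second inversion (figured bass 6/4).

C minor, second inversion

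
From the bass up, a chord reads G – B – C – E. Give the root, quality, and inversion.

Reducing to letter names: G, B, C, E. These stack in thirds as C–E–G–B — a C major seventh chord.
G is the fifth of C major seventh; fifth in the bass means second inversion (figured bass 4/3).

C major seventh, second inversion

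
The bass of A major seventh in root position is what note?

In root position the root is lowest. For A major seventh (A–C#–E–G#) that is A.

A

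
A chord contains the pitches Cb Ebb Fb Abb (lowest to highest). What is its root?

Fb

Reordering Cb, Ebb, Fb, Abb into stacked thirds gives Fb–Abb–Cb–Ebb; the bottom of that stack, Fb, is the root.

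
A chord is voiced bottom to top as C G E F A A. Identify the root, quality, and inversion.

F major ninth, second inversion

The distinct note names are C, G, E, F, A. Stacked in thirds they read F–A–C–E–G, which is a major ninth chord on F.
With the fifth (C) in the bass, the chord is in second inversion.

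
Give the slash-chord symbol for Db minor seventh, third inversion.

Dbm7/Cb

Third inversion of Db minor seventh has the seventh (Cb) in the bass. As a slash chord: Dbm7/Cb.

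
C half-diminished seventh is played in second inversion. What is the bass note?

Gb

In second inversion the fifth is lowest. For C half-diminished seventh (C–Eb–Gb–Bb) that is Gb.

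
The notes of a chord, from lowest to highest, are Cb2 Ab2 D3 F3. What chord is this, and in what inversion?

The distinct note names are Cb, Ab, D, F. Stacked in thirds they read D–F–Ab–Cb, which is a diminished seventh chord on D.
Cb is the seventh of D diminished seventh; seventh in the bass means third inversion (figured bass 4/2).

D diminished seventh, third inversion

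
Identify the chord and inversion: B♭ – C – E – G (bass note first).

The distinct note names are Bb, C, E, G. Stacked in thirds they read C–E–G–Bb, which is a dominant seventh chord on C.
The lowest note is Bb, the seventh of the chord, so this is third inversion (figured bass 4/2).

C dominant seventh, third inversion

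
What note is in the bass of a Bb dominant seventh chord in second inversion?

The fifth of Bb dominant seventh (Bb–D–F–Ab) is F; that is the bass in second inversion.

F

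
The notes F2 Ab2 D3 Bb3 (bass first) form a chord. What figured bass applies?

The notes F, Ab, D, Bb stack in thirds as Bb–D–F–Ab — a Bb dominant seventh chord. The bass F is the fifth, so this is second inversion: figured 4/3.

4/3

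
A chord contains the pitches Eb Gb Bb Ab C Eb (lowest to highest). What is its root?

Ab

The distinct letter names are Eb, Gb, Bb, Ab, C. Arranged as a stack of thirds they read Ab–C–Eb–Gb–Bb, so Ab is the root (an Ab dominant ninth chord).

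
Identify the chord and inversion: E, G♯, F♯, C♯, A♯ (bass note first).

The distinct note names are E, G#, F#, C#, A#. Stacked in thirds they read F#–A#–C#–E–G#, which is a dominant ninth chord on F#.
With the seventh (E) in the bass, the chord is in third inversion.

F# dominant ninth, third inversion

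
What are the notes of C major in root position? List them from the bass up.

C, E, G

C major is C–E–G. Root position puts the root (C) in the bass, with the remaining tones above: C, E, G.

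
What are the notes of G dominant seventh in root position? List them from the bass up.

G, B, D, F

G dominant seventh is G–B–D–F. Root position puts the root (G) in the bass, with the remaining tones above: G, B, D, F.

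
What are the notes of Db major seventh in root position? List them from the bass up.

Db, F, Ab, C

Spelling Db major seventh: Db–F–Ab–C. In root position the root is bass, giving Db, F, Ab, C from the bottom.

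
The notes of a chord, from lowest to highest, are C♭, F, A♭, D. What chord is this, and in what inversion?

The pitch classes Cb, F, Ab, D arrange in thirds as D–F–Ab–Cb: a D diminished seventh chord.
The lowest note is Cb, the seventh of the chord, so this is third inversion (figured bass 4/2).

D diminished seventh, third inversion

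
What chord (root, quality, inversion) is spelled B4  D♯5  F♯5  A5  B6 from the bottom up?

Reducing to letter names: B, D#, F#, A. These stack in thirds as B–D#–F#–A — a B dominant seventh chord.
The lowest note is B, the root of the chord, so this is root position (figured bass 7).

B dominant seventh, root position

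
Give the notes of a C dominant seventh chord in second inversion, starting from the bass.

Spelling C dominant seventh: C–E–G–Bb. In second inversion the fifth is bass, giving G, Bb, C, E from the bottom.

G, Bb, C, E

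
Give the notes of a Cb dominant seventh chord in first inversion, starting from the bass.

Eb, Gb, Bbb, Cb

Cb dominant seventh is Cb–Eb–Gb–Bbb. First inversion puts the third (Eb) in the bass, with the remaining tones above: Eb, Gb, Bbb, Cb.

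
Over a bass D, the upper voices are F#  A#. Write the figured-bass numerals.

5/3

The notes D, F#, A# stack in thirds as D–F#–A# — a D augmented triad. The bass D is the root, so this is root position: figured 5/3.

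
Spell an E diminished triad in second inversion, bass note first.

Bb, E, G

Spelling E diminished: E–G–Bb. In second inversion the fifth is bass, giving Bb, E, G from the bottom.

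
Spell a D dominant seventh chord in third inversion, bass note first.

Spelling D dominant seventh: D–F#–A–C. In third inversion the seventh is bass, giving C, D, F#, A from the bottom.

C, D, F#, A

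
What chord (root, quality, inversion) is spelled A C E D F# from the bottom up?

The distinct note names are A, C, E, D, F#. Stacked in thirds they read D–F#–A–C–E, which is a dominant ninth chord on D.
A is the fifth of D dominant ninth; fifth in the bass means second inversion.

D dominant ninth, second inversion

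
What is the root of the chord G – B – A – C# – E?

A

Reordering G, B, A, C#, E into stacked thirds gives A–C#–E–G–B; the bottom of that stack, A, is the root.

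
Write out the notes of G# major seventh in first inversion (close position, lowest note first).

B#, D#, F##, G#

G# major seventh is G#–B#–D#–F##. First inversion puts the third (B#) in the bass, with the remaining tones above: B#, D#, F##, G#.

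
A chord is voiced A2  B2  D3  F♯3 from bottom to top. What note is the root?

B

A, B, D, F# are the tones of a B minor seventh chord (B–D–F#–A), making B the root.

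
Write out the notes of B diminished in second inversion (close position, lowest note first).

F, B, D

Spelling B diminished: B–D–F. In second inversion the fifth is bass, giving F, B, D from the bottom.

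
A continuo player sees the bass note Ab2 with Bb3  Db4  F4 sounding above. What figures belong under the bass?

The notes Ab, Bb, Db, F stack in thirds as Bb–Db–F–Ab — a Bb minor seventh chord. The bass Ab is the seventh, so this is third inversion: figured 4/2.

4/2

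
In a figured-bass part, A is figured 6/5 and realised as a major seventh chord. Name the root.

F

The figures 6/5 mean the third of the chord is in the bass. If A is the third of a major seventh chord, the root is F (chord tones F–A–C–E).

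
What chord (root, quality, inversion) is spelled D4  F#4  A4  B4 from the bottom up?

The distinct note names are D, F#, A, B. Stacked in thirds they read B–D–F#–A, which is a minor seventh chord on B.
D is the third of B minor seventh; third in the bass means first inversion (figured bass 6/5).

B minor seventh, first inversion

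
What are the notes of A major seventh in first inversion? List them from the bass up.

C#, E, G#, A

The chord tones are A–C#–E–G#. With the third (C#) lowest for first inversion: C#, E, G#, A.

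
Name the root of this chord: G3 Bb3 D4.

G

G, Bb, D are the tones of a G minor triad (G–Bb–D), making G the root.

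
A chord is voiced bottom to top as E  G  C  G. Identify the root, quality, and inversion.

The distinct note names are E, G, C. Stacked in thirds they read C–E–G, which is a major triad on C.
The lowest note is E, the third of the chord, so this is first inversion (figured bass 6).

C major, first inversion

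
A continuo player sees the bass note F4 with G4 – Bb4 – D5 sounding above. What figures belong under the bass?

The notes F, G, Bb, D stack in thirds as G–Bb–D–F — a G minor seventh chord. The bass F is the seventh, so this is third inversion: figured 4/2.

4/2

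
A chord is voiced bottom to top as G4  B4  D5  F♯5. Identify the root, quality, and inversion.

G major seventh, root position

The pitch classes G, B, D, F# arrange in thirds as G–B–D–F#: a G major seventh chord.
The lowest note is G, the root of the chord, so this is root position (figured bass 7).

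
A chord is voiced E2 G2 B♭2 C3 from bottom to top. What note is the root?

Reordering E, G, Bb, C into stacked thirds gives C–E–G–Bb; the bottom of that stack, C, is the root.

C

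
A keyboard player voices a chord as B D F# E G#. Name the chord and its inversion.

The distinct note names are B, D, F#, E, G#. Stacked in thirds they read E–G#–B–D–F#, which is a dominant ninth chord on E.
With the fifth (B) in the bass, the chord is in second inversion.

E dominant ninth, second inversion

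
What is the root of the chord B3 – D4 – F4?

B

Reordering B, D, F into stacked thirds gives B–D–F; the bottom of that stack, B, is the root.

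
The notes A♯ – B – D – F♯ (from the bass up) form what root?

B

A#, B, D, F# are the tones of a B minor-major seventh chord (B–D–F#–A#), making B the root.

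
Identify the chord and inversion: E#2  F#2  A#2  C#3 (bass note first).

The distinct note names are E#, F#, A#, C#. Stacked in thirds they read F#–A#–C#–E#, which is a major seventh chord on F#.
With the seventh (E#) in the bass, the chord is in third inversion (figured bass 4/2).

F# major seventh, third inversion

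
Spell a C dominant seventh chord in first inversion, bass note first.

C dominant seventh is C–E–G–Bb. First inversion puts the third (E) in the bass, with the remaining tones above: E, G, Bb, C.

E, G, Bb, C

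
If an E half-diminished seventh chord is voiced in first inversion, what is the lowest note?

G

E half-diminished seventh is E–G–Bb–D. First inversion places the third in the bass: G.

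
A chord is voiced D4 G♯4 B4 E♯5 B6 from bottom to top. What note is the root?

D, G#, B, E# are the tones of an E# diminished seventh chord (E#–G#–B–D), making E# the root.

E#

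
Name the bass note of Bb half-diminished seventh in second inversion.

Bb half-diminished seventh is Bb–Db–Fb–Ab. Second inversion places the fifth in the bass: Fb.

Fb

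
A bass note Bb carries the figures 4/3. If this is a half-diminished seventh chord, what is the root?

The figures 4/3 mean the fifth of the chord is in the bass. If Bb is the fifth of a half-diminished seventh chord, the root is E (chord tones E–G–Bb–D).

E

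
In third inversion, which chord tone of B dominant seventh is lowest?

B dominant seventh is B–D#–F#–A. Third inversion places the seventh in the bass: A.

A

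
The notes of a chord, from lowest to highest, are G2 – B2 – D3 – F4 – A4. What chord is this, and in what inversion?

G dominant ninth, root position

Reducing to letter names: G, B, D, F, A. These stack in thirds as G–B–D–F–A — a G dominant ninth chord.
G is the root of G dominant ninth; root in the bass means root position.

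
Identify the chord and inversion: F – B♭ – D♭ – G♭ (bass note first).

Gb major seventh, third inversion

Reducing to letter names: F, Bb, Db, Gb. These stack in thirds as Gb–Bb–Db–F — a Gb major seventh chord.
The lowest note is F, the seventh of the chord, so this is third inversion (figured bass 4/2).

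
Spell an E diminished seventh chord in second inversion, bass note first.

Bb, Db, E, G

Spelling E diminished seventh: E–G–Bb–Db. In second inversion the fifth is bass, giving Bb, Db, E, G from the bottom.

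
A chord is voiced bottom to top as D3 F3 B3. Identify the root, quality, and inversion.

Reducing to letter names: D, F, B. These stack in thirds as B–D–F — a B diminished triad.
D is the third of B diminished; third in the bass means first inversion (figured bass 6).

B diminished, first inversion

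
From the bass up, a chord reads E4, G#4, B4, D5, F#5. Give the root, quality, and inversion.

E dominant ninth, root position

The distinct note names are E, G#, B, D, F#. Stacked in thirds they read E–G#–B–D–F#, which is a dominant ninth chord on E.
E is the root of E dominant ninth; root in the bass means root position.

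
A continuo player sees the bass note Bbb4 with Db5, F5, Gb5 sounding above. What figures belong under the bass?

6/5

The notes Bbb, Db, F, Gb stack in thirds as Gb–Bbb–Db–F — a Gb minor-major seventh chord. The bass Bbb is the third, so this is first inversion: figured 6/5.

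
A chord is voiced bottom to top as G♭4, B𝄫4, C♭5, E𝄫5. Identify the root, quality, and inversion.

Reducing to letter names: Gb, Bbb, Cb, Ebb. These stack in thirds as Cb–Ebb–Gb–Bbb — a Cb minor seventh chord.
Gb is the fifth of Cb minor seventh; fifth in the bass means second inversion (figured bass 4/3).

Cb minor seventh, second inversion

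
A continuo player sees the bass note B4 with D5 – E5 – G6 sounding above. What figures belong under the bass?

4/3

The notes B, D, E, G stack in thirds as E–G–B–D — an E minor seventh chord. The bass B is the fifth, so this is second inversion: figured 4/3.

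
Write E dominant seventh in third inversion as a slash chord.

Third inversion of E dominant seventh has the seventh (D) in the bass. As a slash chord: E7/D.

E7/D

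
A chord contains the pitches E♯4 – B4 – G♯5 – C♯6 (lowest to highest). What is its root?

The distinct letter names are E#, B, G#, C#. Arranged as a stack of thirds they read C#–E#–G#–B, so C# is the root (a C# dominant seventh chord).

C#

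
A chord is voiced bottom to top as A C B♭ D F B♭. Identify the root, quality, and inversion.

Reducing to letter names: A, C, Bb, D, F. These stack in thirds as Bb–D–F–A–C — a Bb major ninth chord.
A is the seventh of Bb major ninth; seventh in the bass means third inversion.

Bb major ninth, third inversion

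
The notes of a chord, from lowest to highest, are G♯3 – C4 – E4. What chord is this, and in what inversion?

Reducing to letter names: G#, C, E. These stack in thirds as C–E–G# — a C augmented triad.
The lowest note is G#, the fifth of the chord, so this is second inversion (figured bass 6/4).

C augmented, second inversion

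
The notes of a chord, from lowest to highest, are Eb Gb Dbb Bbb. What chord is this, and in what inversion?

The pitch classes Eb, Gb, Dbb, Bbb arrange in thirds as Eb–Gb–Bbb–Dbb: an Eb diminished seventh chord.
Eb is the root of Eb diminished seventh; root in the bass means root position (figured bass 7).

Eb diminished seventh, root position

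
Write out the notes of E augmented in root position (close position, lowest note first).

E, G#, B#

E augmented is E–G#–B#. Root position puts the root (E) in the bass, with the remaining tones above: E, G#, B#.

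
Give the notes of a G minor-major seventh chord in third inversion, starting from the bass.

F#, G, Bb, D

The chord tones are G–Bb–D–F#. With the seventh (F#) lowest for third inversion: F#, G, Bb, D.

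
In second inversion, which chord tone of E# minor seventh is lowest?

In second inversion the fifth is lowest. For E# minor seventh (E#–G#–B#–D#) that is B#.

B#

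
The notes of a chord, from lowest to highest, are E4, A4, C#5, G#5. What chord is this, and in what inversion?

A major seventh, second inversion

The pitch classes E, A, C#, G# arrange in thirds as A–C#–E–G#: an A major seventh chord.
The lowest note is E, the fifth of the chord, so this is second inversion (figured bass 4/3).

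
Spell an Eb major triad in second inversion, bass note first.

The chord tones are Eb–G–Bb. With the fifth (Bb) lowest for second inversion: Bb, Eb, G.

Bb, Eb, G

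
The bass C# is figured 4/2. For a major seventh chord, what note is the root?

D

The figures 4/2 mean the seventh of the chord is in the bass. If C# is the seventh of a major seventh chord, the root is D (chord tones D–F#–A–C#).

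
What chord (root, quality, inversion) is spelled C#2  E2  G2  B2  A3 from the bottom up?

The pitch classes C#, E, G, B, A arrange in thirds as A–C#–E–G–B: an A dominant ninth chord.
C# is the third of A dominant ninth; third in the bass means first inversion.

A dominant ninth, first inversion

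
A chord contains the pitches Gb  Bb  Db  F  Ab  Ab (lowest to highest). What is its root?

Gb

The distinct letter names are Gb, Bb, Db, F, Ab. Arranged as a stack of thirds they read Gb–Bb–Db–F–Ab, so Gb is the root (a Gb major ninth chord).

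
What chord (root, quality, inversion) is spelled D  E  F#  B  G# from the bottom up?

The distinct note names are D, E, F#, B, G#. Stacked in thirds they read E–G#–B–D–F#, which is a dominant ninth chord on E.
D is the seventh of E dominant ninth; seventh in the bass means third inversion.

E dominant ninth, third inversion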